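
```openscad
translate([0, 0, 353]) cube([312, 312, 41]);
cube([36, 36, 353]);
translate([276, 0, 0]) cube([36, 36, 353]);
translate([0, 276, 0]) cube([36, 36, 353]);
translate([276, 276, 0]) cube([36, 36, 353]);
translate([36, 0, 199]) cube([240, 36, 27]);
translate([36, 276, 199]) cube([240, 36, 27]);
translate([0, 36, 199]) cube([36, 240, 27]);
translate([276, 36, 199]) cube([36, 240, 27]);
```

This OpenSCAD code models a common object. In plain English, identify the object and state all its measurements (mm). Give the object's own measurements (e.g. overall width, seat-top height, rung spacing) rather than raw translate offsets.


A simple wooden stool: a rectangular seat 312 mm (x) by 312 mm (y), 41 mm thick, top face at z = 394 mm, on four square legs, each 36×36 mm in cross-section. The legs rest on z = 0, each flush with a corner of the seat. Four stretchers, 36 mm wide and 27 mm tall, connect adjacent legs with their undersides at z = 199 mm, each running between the inner faces of the legs it joins and aligned with the legs' outer faces on the other axis.


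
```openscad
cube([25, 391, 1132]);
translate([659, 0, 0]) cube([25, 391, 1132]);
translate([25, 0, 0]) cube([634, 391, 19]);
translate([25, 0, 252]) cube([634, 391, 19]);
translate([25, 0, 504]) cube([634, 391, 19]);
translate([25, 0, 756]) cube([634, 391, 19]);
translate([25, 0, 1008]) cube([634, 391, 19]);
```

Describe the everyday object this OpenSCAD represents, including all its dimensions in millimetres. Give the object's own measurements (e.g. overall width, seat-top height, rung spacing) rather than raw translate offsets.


An open bookshelf. Two side panels, each 25 mm thick, 391 mm deep and 1132 mm tall, stand 684 mm apart (outside-to-outside). Between them sit 5 shelves, each 19 mm thick and 391 mm deep, spanning the full gap between the sides. The bottom shelf rests on the floor (its underside at z = 0) and the clear gap between one shelf's top and the next shelf's underside is 233 mm.


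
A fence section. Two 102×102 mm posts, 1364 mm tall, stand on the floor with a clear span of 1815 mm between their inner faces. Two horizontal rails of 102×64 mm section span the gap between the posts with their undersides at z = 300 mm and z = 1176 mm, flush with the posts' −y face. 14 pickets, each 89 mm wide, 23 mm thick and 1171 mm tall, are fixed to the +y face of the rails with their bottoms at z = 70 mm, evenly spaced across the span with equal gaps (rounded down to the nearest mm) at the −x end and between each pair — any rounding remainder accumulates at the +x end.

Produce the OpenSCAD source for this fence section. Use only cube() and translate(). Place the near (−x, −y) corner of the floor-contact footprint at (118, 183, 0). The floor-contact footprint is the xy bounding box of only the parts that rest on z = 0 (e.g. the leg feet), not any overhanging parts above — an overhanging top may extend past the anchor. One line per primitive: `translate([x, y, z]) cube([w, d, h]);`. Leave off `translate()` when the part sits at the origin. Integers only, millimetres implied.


translate([118, 183, 0]) cube([102, 102, 1364]);
translate([2035, 183, 0]) cube([102, 102, 1364]);
translate([220, 183, 300]) cube([1815, 102, 64]);
translate([220, 183, 1176]) cube([1815, 102, 64]);
translate([257, 285, 70]) cube([89, 23, 1171]);
translate([383, 285, 70]) cube([89, 23, 1171]);
translate([509, 285, 70]) cube([89, 23, 1171]);
translate([635, 285, 70]) cube([89, 23, 1171]);
translate([761, 285, 70]) cube([89, 23, 1171]);
translate([887, 285, 70]) cube([89, 23, 1171]);
translate([1013, 285, 70]) cube([89, 23, 1171]);
translate([1139, 285, 70]) cube([89, 23, 1171]);
translate([1265, 285, 70]) cube([89, 23, 1171]);
translate([1391, 285, 70]) cube([89, 23, 1171]);
translate([1517, 285, 70]) cube([89, 23, 1171]);
translate([1643, 285, 70]) cube([89, 23, 1171]);
translate([1769, 285, 70]) cube([89, 23, 1171]);
translate([1895, 285, 70]) cube([89, 23, 1171]);


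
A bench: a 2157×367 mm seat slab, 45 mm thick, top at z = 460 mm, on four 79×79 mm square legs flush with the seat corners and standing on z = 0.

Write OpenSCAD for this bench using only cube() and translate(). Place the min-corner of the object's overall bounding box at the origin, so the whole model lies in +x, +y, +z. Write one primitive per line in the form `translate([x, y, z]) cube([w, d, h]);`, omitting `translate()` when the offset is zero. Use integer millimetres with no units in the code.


translate([0, 0, 415]) cube([2157, 367, 45]);
cube([79, 79, 415]);
translate([0, 288, 0]) cube([79, 79, 415]);
translate([2078, 0, 0]) cube([79, 79, 415]);
translate([2078, 288, 0]) cube([79, 79, 415]);


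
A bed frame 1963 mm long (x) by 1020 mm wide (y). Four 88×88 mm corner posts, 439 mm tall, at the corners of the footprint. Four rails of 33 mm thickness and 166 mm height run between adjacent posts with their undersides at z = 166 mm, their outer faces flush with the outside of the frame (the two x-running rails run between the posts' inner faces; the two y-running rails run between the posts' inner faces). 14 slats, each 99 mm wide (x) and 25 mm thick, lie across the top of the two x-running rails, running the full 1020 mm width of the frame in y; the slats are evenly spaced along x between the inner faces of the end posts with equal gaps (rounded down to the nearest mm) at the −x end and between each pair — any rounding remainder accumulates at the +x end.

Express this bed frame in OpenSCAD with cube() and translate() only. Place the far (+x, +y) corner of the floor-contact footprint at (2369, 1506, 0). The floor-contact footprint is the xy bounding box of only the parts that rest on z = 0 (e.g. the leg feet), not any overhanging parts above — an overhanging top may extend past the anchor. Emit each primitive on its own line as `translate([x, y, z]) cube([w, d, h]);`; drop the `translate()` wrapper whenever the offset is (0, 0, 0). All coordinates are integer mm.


translate([406, 486, 0]) cube([88, 88, 439]);
translate([406, 1418, 0]) cube([88, 88, 439]);
translate([2281, 486, 0]) cube([88, 88, 439]);
translate([2281, 1418, 0]) cube([88, 88, 439]);
translate([494, 486, 166]) cube([1787, 33, 166]);
translate([494, 1473, 166]) cube([1787, 33, 166]);
translate([406, 574, 166]) cube([33, 844, 166]);
translate([2336, 574, 166]) cube([33, 844, 166]);
translate([520, 486, 332]) cube([99, 1020, 25]);
translate([645, 486, 332]) cube([99, 1020, 25]);
translate([770, 486, 332]) cube([99, 1020, 25]);
translate([895, 486, 332]) cube([99, 1020, 25]);
translate([1020, 486, 332]) cube([99, 1020, 25]);
translate([1145, 486, 332]) cube([99, 1020, 25]);
translate([1270, 486, 332]) cube([99, 1020, 25]);
translate([1395, 486, 332]) cube([99, 1020, 25]);
translate([1520, 486, 332]) cube([99, 1020, 25]);
translate([1645, 486, 332]) cube([99, 1020, 25]);
translate([1770, 486, 332]) cube([99, 1020, 25]);
translate([1895, 486, 332]) cube([99, 1020, 25]);
translate([2020, 486, 332]) cube([99, 1020, 25]);
translate([2145, 486, 332]) cube([99, 1020, 25]);


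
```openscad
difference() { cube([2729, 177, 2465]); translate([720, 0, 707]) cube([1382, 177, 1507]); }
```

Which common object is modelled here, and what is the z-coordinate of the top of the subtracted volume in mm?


A wall with a window opening. The window head height is 2214 mm.

A wall with a rectangular opening subtracted — a window. Sill at z = 707, opening 1507 mm tall, so the head is at 707 + 1507 = 2214 mm.


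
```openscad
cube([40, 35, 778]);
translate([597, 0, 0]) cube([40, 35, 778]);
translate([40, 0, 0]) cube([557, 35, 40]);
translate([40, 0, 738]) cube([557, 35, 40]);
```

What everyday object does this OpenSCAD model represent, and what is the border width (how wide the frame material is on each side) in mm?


A picture frame. The border width is 40 mm.

Four thin pieces enclosing a rectangular opening — a picture frame. The two full-height stiles are 778 mm tall; the top rail sits at z = 738 and is 40 mm tall, so the border above the opening is 778 − 738 = 40 mm, matching the stile x-width.


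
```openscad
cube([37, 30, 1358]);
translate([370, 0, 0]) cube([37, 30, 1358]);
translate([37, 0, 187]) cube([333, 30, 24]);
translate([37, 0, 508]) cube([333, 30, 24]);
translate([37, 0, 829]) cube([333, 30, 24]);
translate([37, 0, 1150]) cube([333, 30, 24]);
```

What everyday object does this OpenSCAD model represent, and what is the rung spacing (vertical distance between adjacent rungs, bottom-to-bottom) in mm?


A ladder. The rung spacing is 321 mm.

Two tall 37×30 posts with 4 short bars between them — a ladder. Adjacent rungs sit at z = 187 and z = 508, so the spacing is 508 − 187 = 321 mm.


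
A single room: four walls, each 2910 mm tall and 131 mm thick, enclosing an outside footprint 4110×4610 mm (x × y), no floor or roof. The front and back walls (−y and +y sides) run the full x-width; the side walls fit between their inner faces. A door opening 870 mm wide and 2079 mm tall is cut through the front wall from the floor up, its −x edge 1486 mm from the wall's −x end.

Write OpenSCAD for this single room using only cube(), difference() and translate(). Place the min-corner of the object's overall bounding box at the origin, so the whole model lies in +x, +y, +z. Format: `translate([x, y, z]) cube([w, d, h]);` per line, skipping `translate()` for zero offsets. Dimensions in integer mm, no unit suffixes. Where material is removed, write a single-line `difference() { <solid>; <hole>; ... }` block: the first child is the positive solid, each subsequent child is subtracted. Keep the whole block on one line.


difference() { cube([4110, 131, 2910]); translate([1486, 0, 0]) cube([870, 131, 2079]); }
translate([0, 4479, 0]) cube([4110, 131, 2910]);
translate([0, 131, 0]) cube([131, 4348, 2910]);
translate([3979, 131, 0]) cube([131, 4348, 2910]);


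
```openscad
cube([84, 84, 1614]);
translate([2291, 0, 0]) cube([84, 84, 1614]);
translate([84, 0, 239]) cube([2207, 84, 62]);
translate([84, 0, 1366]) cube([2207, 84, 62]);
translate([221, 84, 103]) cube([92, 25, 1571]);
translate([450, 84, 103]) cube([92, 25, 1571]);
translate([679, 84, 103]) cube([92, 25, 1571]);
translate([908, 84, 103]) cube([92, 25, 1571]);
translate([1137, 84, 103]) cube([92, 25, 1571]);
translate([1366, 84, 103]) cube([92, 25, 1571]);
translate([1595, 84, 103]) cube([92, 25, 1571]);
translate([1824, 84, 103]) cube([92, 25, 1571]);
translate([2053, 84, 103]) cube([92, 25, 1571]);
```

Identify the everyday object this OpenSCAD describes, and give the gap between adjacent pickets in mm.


A fence section. The picket gap is 137 mm.

Two posts, two rails, 9 pickets — a fence section. Span 2207 mm holds 9 pickets of 92 mm with 10 equal gaps: ⌊(2207 − 9·92) / 10⌋ = 137 mm.


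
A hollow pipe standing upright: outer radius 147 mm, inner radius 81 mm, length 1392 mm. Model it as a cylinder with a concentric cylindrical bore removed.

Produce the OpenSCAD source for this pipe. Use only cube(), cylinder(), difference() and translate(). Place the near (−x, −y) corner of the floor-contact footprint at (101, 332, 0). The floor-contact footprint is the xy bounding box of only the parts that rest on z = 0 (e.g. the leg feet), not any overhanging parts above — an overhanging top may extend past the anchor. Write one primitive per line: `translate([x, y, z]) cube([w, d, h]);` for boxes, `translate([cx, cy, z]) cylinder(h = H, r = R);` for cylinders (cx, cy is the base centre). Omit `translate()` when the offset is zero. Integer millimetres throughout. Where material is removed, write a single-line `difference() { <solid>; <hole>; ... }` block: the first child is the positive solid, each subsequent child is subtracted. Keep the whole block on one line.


difference() { translate([248, 479, 0]) cylinder(h = 1392, r = 147); translate([248, 479, 0]) cylinder(h = 1392, r = 81); }


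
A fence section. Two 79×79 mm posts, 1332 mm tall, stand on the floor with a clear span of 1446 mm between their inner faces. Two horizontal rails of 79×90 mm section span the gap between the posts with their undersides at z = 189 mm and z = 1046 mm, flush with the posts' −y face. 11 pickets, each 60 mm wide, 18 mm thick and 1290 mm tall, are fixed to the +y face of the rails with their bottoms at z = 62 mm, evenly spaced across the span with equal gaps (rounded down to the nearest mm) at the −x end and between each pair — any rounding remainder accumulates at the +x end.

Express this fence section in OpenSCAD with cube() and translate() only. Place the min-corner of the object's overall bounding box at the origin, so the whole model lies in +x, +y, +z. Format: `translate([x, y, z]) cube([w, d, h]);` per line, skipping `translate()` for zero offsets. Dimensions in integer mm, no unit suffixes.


cube([79, 79, 1332]);
translate([1525, 0, 0]) cube([79, 79, 1332]);
translate([79, 0, 189]) cube([1446, 79, 90]);
translate([79, 0, 1046]) cube([1446, 79, 90]);
translate([144, 79, 62]) cube([60, 18, 1290]);
translate([269, 79, 62]) cube([60, 18, 1290]);
translate([394, 79, 62]) cube([60, 18, 1290]);
translate([519, 79, 62]) cube([60, 18, 1290]);
translate([644, 79, 62]) cube([60, 18, 1290]);
translate([769, 79, 62]) cube([60, 18, 1290]);
translate([894, 79, 62]) cube([60, 18, 1290]);
translate([1019, 79, 62]) cube([60, 18, 1290]);
translate([1144, 79, 62]) cube([60, 18, 1290]);
translate([1269, 79, 62]) cube([60, 18, 1290]);
translate([1394, 79, 62]) cube([60, 18, 1290]);


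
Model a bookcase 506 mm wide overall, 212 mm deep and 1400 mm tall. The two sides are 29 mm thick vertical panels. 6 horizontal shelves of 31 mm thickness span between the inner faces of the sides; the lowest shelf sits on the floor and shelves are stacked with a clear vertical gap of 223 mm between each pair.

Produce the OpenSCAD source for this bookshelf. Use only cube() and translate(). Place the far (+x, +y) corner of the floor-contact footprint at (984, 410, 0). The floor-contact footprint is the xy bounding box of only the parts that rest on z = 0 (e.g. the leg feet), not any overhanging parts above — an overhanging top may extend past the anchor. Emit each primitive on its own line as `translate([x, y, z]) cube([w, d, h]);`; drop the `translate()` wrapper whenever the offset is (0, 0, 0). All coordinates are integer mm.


translate([478, 198, 0]) cube([29, 212, 1400]);
translate([955, 198, 0]) cube([29, 212, 1400]);
translate([507, 198, 0]) cube([448, 212, 31]);
translate([507, 198, 254]) cube([448, 212, 31]);
translate([507, 198, 508]) cube([448, 212, 31]);
translate([507, 198, 762]) cube([448, 212, 31]);
translate([507, 198, 1016]) cube([448, 212, 31]);
translate([507, 198, 1270]) cube([448, 212, 31]);


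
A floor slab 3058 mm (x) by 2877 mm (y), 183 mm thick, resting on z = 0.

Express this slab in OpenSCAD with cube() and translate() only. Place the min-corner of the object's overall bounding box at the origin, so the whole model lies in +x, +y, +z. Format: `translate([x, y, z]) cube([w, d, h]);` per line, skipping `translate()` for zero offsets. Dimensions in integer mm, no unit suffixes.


cube([3058, 2877, 183]);


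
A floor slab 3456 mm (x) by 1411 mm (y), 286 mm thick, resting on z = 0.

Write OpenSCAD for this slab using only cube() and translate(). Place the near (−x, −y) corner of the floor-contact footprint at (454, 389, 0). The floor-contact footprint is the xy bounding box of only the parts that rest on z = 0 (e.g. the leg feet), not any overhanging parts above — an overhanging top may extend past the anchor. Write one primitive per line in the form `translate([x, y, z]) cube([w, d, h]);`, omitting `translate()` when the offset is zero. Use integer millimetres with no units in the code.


translate([454, 389, 0]) cube([3456, 1411, 286]);


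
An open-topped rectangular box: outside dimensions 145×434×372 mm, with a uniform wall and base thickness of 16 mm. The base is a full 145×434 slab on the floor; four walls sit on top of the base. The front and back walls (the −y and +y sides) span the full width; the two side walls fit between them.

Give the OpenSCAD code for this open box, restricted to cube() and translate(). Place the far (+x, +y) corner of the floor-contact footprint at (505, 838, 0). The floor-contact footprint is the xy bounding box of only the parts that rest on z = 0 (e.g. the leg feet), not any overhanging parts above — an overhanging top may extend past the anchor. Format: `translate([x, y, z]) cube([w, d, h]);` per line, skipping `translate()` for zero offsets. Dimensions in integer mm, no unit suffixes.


translate([360, 404, 0]) cube([145, 434, 16]);
translate([360, 404, 16]) cube([145, 16, 356]);
translate([360, 822, 16]) cube([145, 16, 356]);
translate([360, 420, 16]) cube([16, 402, 356]);
translate([489, 420, 16]) cube([16, 402, 356]);


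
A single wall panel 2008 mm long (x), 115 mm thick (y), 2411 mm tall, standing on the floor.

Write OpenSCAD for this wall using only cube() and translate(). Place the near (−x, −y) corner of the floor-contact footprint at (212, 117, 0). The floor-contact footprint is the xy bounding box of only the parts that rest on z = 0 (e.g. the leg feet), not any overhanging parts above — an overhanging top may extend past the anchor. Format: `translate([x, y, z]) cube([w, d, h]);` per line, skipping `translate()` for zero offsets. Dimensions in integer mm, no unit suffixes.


translate([212, 117, 0]) cube([2008, 115, 2411]);


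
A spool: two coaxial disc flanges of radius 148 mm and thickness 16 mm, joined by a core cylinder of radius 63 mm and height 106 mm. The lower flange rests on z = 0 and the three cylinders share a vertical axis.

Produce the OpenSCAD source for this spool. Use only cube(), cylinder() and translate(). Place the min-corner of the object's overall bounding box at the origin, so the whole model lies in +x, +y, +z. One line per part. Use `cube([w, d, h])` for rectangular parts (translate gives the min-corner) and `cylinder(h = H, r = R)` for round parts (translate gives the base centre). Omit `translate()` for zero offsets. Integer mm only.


translate([148, 148, 0]) cylinder(h = 16, r = 148);
translate([148, 148, 16]) cylinder(h = 106, r = 63);
translate([148, 148, 122]) cylinder(h = 16, r = 148);


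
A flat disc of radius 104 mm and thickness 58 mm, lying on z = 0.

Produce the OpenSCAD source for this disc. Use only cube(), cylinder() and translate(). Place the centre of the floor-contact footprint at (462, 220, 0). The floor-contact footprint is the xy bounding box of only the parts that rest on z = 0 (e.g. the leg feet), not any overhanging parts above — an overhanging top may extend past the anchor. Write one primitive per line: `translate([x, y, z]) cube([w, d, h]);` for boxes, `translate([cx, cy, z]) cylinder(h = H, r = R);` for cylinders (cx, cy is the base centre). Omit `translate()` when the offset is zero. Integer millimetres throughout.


translate([462, 220, 0]) cylinder(h = 58, r = 104);


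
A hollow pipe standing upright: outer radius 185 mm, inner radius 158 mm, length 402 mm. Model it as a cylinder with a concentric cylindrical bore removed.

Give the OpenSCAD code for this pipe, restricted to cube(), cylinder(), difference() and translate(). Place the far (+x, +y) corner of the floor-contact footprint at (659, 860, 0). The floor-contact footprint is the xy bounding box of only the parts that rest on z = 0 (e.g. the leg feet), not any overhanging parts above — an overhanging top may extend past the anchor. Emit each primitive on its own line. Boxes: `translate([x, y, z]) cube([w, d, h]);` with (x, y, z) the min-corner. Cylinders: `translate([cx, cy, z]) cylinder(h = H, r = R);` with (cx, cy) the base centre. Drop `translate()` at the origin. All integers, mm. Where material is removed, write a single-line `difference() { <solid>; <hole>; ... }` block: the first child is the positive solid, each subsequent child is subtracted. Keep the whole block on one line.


difference() { translate([474, 675, 0]) cylinder(h = 402, r = 185); translate([474, 675, 0]) cylinder(h = 402, r = 158); }


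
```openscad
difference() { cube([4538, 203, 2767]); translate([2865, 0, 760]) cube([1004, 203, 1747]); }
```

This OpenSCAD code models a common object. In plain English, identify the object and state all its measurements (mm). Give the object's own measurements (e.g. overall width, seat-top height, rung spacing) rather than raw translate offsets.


A wall 4538 mm long (x), 203 mm thick (y), 2767 mm tall, with a rectangular window opening cut through it. The opening is 1004 mm wide and 1747 mm tall; its sill is at z = 760 mm and its near (−x) edge is 2865 mm from the wall's −x end. The opening passes through the full wall thickness.


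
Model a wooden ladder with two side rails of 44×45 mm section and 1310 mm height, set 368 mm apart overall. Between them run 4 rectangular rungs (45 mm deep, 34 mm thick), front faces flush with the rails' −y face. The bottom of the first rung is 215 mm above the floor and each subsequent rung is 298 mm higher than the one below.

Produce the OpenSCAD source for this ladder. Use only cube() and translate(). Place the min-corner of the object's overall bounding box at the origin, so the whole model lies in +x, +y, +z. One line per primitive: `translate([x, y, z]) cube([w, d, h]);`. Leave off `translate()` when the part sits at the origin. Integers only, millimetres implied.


cube([44, 45, 1310]);
translate([324, 0, 0]) cube([44, 45, 1310]);
translate([44, 0, 215]) cube([280, 45, 34]);
translate([44, 0, 513]) cube([280, 45, 34]);
translate([44, 0, 811]) cube([280, 45, 34]);
translate([44, 0, 1109]) cube([280, 45, 34]);


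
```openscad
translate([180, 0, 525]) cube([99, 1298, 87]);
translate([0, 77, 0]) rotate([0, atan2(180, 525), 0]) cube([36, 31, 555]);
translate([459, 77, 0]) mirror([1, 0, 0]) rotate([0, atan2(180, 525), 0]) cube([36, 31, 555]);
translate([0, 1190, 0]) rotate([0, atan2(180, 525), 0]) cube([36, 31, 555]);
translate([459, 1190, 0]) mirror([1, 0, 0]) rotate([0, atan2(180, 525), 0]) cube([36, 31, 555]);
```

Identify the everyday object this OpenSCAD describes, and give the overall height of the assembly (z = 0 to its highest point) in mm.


A sawhorse. The overall height is 612 mm.

A beam across two mirrored pairs of raked legs — a sawhorse. The beam's underside is at z = 525 (matching the legs' vertical rise in atan2(180, 525)) and the beam is 87 mm tall, so its top is at 525 + 87 = 612 mm. The raked legs top out at the beam's underside, so that is the highest point.


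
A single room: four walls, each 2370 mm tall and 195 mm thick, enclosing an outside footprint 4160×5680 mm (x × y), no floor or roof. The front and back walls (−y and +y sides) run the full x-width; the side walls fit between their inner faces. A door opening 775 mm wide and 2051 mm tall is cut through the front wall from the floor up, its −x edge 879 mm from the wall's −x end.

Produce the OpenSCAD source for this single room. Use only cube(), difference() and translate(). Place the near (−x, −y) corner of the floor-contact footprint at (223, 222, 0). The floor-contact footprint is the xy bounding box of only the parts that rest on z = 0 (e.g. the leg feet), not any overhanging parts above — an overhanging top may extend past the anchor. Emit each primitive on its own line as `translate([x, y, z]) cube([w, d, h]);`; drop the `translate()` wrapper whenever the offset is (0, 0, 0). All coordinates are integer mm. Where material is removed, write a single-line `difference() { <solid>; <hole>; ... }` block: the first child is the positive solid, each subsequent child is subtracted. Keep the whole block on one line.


difference() { translate([223, 222, 0]) cube([4160, 195, 2370]); translate([1102, 222, 0]) cube([775, 195, 2051]); }
translate([223, 5707, 0]) cube([4160, 195, 2370]);
translate([223, 417, 0]) cube([195, 5290, 2370]);
translate([4188, 417, 0]) cube([195, 5290, 2370]);


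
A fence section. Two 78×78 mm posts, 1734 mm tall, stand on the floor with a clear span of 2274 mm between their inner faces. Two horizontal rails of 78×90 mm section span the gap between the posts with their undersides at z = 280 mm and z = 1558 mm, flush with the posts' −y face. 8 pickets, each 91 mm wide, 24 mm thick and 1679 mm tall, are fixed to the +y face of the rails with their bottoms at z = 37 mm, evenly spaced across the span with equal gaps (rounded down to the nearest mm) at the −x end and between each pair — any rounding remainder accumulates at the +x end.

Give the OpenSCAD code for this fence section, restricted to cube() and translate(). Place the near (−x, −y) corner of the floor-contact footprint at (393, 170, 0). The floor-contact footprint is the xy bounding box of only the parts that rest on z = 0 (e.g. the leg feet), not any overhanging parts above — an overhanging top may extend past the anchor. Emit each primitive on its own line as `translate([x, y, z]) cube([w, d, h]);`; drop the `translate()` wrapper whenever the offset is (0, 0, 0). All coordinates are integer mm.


translate([393, 170, 0]) cube([78, 78, 1734]);
translate([2745, 170, 0]) cube([78, 78, 1734]);
translate([471, 170, 280]) cube([2274, 78, 90]);
translate([471, 170, 1558]) cube([2274, 78, 90]);
translate([642, 248, 37]) cube([91, 24, 1679]);
translate([904, 248, 37]) cube([91, 24, 1679]);
translate([1166, 248, 37]) cube([91, 24, 1679]);
translate([1428, 248, 37]) cube([91, 24, 1679]);
translate([1690, 248, 37]) cube([91, 24, 1679]);
translate([1952, 248, 37]) cube([91, 24, 1679]);
translate([2214, 248, 37]) cube([91, 24, 1679]);
translate([2476, 248, 37]) cube([91, 24, 1679]);


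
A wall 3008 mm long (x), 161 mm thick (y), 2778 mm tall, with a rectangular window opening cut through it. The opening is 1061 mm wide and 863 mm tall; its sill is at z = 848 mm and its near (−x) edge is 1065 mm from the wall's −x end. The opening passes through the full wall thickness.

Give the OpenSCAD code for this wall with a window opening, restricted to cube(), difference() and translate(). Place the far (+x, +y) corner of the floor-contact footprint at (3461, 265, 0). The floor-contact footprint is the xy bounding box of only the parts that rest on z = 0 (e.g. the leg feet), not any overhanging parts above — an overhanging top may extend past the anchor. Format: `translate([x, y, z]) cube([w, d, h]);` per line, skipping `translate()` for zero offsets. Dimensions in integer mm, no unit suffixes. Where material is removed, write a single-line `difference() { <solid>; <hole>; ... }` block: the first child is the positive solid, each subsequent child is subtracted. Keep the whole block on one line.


difference() { translate([453, 104, 0]) cube([3008, 161, 2778]); translate([1518, 104, 848]) cube([1061, 161, 863]); }


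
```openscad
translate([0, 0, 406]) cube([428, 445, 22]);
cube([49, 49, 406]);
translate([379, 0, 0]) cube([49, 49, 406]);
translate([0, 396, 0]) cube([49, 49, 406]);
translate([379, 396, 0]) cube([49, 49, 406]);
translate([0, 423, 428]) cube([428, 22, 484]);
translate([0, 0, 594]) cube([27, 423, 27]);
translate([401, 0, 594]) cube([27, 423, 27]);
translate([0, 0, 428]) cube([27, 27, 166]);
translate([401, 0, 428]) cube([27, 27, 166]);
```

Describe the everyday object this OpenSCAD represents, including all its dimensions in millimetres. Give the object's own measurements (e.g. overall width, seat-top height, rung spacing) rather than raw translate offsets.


A chair. The seat is a 428×445×22 mm slab with its top at z = 428 mm, on four 49×49 mm corner legs (flush with the seat edges, standing on z = 0). A flat backrest 22 mm thick, 484 mm tall, spans the full seat width and rises from the seat top along its +y edge, rear face flush with the rear of the seat. Two armrests of 27×27 mm section run along each side from the seat's front edge to the front of the backrest, top faces 193 mm above the seat top and outer faces flush with the seat's x-edges; a 27×27 mm post under the front of each armrest stands on the seat at the front corner.


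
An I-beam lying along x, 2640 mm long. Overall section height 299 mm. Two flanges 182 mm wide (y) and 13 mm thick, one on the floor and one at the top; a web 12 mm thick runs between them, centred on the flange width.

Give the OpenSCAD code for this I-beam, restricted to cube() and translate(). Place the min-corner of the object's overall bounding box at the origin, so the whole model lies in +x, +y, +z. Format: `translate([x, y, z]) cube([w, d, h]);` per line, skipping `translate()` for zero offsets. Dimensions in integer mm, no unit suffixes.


cube([2640, 182, 13]);
translate([0, 85, 13]) cube([2640, 12, 273]);
translate([0, 0, 286]) cube([2640, 182, 13]);


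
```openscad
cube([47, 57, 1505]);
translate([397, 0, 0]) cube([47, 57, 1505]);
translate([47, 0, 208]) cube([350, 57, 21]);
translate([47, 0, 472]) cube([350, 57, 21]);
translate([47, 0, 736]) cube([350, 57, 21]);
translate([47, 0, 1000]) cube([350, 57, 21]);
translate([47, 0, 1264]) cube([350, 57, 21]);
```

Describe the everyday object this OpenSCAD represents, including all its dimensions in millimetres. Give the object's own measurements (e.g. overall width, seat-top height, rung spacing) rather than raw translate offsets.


A straight ladder. Two 47×57 mm vertical rails, 1505 mm tall, stand 444 mm apart (outside-to-outside) with their front faces coplanar on the −y side. 5 rungs, each 57 mm deep and 21 mm tall, span between the inner faces of the rails, front faces flush with the rails. The lowest rung's underside is at z = 208 mm and rungs are spaced 264 mm apart (underside to underside).


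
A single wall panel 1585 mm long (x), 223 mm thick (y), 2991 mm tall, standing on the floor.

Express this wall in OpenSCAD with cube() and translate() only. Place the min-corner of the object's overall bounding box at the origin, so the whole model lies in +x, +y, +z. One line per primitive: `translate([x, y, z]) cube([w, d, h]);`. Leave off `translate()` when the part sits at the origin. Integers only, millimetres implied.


cube([1585, 223, 2991]);


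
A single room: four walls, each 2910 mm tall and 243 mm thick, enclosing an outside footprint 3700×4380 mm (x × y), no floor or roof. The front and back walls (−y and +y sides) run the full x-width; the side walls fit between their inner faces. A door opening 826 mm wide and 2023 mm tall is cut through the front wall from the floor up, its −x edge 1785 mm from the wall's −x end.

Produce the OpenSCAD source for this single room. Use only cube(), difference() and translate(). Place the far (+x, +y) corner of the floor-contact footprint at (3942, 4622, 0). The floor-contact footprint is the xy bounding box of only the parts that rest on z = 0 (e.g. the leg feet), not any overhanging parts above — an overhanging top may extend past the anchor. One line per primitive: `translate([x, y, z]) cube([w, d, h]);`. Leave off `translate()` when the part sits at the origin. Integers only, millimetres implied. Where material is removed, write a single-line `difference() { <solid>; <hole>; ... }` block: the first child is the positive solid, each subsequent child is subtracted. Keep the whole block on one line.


difference() { translate([242, 242, 0]) cube([3700, 243, 2910]); translate([2027, 242, 0]) cube([826, 243, 2023]); }
translate([242, 4379, 0]) cube([3700, 243, 2910]);
translate([242, 485, 0]) cube([243, 3894, 2910]);
translate([3699, 485, 0]) cube([243, 3894, 2910]);


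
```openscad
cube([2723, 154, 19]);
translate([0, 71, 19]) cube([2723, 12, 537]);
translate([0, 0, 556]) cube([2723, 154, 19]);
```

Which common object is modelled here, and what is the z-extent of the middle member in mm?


An I-beam. The web height is 537 mm.

Two wide flanges with a thin centred web — an I-beam. Overall 575 mm minus two 19 mm flanges gives a web of 575 − 2·19 = 537 mm.


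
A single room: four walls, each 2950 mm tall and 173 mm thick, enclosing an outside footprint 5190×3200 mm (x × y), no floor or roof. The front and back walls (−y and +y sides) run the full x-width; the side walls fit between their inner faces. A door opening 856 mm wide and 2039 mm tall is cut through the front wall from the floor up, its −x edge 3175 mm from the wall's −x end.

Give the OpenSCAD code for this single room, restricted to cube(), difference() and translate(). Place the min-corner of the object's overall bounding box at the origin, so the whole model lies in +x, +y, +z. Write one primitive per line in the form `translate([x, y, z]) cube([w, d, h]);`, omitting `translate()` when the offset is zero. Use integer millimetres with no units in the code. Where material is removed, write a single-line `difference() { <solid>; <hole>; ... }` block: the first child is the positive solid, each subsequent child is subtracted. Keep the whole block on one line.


difference() { cube([5190, 173, 2950]); translate([3175, 0, 0]) cube([856, 173, 2039]); }
translate([0, 3027, 0]) cube([5190, 173, 2950]);
translate([0, 173, 0]) cube([173, 2854, 2950]);
translate([5017, 173, 0]) cube([173, 2854, 2950]);


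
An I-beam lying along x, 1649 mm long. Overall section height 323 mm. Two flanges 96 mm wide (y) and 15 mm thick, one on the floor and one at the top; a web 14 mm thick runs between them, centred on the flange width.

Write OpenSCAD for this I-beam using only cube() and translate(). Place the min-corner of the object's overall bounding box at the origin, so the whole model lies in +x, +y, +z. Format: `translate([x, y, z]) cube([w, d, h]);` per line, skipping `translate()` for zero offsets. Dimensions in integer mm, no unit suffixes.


cube([1649, 96, 15]);
translate([0, 41, 15]) cube([1649, 14, 293]);
translate([0, 0, 308]) cube([1649, 96, 15]);


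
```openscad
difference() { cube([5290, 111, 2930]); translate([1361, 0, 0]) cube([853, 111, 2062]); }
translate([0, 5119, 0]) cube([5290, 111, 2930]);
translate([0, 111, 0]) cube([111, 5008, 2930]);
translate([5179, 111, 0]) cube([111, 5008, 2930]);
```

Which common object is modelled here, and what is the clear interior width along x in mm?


A single room. The interior width is 5068 mm.

Four walls enclosing a rectangle with a door in the front wall — a room. Outside width 5290 minus two 111 mm walls gives 5068 mm.


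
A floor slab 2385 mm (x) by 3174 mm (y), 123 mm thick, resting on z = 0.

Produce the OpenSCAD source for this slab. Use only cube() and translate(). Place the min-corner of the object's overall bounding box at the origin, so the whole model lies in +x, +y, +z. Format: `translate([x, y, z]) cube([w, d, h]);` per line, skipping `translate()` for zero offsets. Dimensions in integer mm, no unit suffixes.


cube([2385, 3174, 123]);


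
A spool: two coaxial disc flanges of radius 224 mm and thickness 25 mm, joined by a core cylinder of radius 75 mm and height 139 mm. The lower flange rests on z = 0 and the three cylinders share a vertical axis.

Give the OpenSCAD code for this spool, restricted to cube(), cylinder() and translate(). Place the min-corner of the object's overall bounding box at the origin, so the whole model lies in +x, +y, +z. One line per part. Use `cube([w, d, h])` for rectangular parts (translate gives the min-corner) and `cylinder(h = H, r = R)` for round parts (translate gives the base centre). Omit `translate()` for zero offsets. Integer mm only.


translate([224, 224, 0]) cylinder(h = 25, r = 224);
translate([224, 224, 25]) cylinder(h = 139, r = 75);
translate([224, 224, 164]) cylinder(h = 25, r = 224);


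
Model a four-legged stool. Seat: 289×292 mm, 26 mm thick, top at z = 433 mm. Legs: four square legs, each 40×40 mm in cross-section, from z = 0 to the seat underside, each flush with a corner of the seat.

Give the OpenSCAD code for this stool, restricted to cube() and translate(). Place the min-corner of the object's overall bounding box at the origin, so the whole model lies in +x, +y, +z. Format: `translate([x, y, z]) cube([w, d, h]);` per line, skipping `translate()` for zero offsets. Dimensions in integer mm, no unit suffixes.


translate([0, 0, 407]) cube([289, 292, 26]);
cube([40, 40, 407]);
translate([249, 0, 0]) cube([40, 40, 407]);
translate([0, 252, 0]) cube([40, 40, 407]);
translate([249, 252, 0]) cube([40, 40, 407]);


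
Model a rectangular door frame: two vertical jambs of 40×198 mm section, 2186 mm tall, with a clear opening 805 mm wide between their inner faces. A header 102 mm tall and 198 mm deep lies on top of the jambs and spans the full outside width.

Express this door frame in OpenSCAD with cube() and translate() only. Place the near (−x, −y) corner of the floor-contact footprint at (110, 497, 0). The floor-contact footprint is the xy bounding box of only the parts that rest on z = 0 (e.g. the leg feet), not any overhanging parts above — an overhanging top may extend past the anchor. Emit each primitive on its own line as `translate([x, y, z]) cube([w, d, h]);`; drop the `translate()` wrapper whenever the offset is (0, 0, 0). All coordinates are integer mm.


translate([110, 497, 0]) cube([40, 198, 2186]);
translate([955, 497, 0]) cube([40, 198, 2186]);
translate([110, 497, 2186]) cube([885, 198, 102]);


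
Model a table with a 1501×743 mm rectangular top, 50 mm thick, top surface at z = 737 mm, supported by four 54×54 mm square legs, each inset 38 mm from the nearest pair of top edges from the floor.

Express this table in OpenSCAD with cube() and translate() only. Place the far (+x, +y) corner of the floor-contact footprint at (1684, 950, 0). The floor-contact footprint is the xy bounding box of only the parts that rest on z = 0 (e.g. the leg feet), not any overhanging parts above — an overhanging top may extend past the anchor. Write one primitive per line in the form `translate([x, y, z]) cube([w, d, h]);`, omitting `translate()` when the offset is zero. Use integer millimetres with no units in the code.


// leg_h = 737 - 50 = 687
translate([221, 245, 687]) cube([1501, 743, 50]);
translate([259, 283, 0]) cube([54, 54, 687]);
translate([1630, 283, 0]) cube([54, 54, 687]);
translate([259, 896, 0]) cube([54, 54, 687]);
translate([1630, 896, 0]) cube([54, 54, 687]);


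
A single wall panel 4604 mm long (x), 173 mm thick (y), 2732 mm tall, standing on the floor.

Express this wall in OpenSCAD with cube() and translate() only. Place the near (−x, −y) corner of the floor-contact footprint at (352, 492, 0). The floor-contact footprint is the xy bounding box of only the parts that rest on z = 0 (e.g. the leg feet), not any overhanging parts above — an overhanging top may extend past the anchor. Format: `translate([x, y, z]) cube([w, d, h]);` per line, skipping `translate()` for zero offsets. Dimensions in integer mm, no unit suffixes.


translate([352, 492, 0]) cube([4604, 173, 2732]);


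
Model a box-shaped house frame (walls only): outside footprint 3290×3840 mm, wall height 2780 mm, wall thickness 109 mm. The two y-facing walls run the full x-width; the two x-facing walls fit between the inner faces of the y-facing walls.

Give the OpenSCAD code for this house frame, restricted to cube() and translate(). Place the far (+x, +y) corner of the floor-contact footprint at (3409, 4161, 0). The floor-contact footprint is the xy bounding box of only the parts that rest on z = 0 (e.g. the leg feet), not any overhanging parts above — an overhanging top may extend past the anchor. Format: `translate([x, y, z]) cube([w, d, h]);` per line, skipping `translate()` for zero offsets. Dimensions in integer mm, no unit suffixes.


translate([119, 321, 0]) cube([3290, 109, 2780]);
translate([119, 4052, 0]) cube([3290, 109, 2780]);
translate([119, 430, 0]) cube([109, 3622, 2780]);
translate([3300, 430, 0]) cube([109, 3622, 2780]);


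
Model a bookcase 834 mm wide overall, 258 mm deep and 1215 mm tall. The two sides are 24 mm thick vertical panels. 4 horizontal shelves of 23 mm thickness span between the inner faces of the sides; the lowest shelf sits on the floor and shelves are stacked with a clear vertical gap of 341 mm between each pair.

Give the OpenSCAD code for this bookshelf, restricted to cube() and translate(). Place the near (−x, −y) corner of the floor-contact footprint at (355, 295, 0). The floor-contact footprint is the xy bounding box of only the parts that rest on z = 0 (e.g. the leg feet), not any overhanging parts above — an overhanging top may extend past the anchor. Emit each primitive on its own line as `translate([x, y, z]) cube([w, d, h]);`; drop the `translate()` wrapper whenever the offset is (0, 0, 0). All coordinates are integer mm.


translate([355, 295, 0]) cube([24, 258, 1215]);
translate([1165, 295, 0]) cube([24, 258, 1215]);
translate([379, 295, 0]) cube([786, 258, 23]);
translate([379, 295, 364]) cube([786, 258, 23]);
translate([379, 295, 728]) cube([786, 258, 23]);
translate([379, 295, 1092]) cube([786, 258, 23]);
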